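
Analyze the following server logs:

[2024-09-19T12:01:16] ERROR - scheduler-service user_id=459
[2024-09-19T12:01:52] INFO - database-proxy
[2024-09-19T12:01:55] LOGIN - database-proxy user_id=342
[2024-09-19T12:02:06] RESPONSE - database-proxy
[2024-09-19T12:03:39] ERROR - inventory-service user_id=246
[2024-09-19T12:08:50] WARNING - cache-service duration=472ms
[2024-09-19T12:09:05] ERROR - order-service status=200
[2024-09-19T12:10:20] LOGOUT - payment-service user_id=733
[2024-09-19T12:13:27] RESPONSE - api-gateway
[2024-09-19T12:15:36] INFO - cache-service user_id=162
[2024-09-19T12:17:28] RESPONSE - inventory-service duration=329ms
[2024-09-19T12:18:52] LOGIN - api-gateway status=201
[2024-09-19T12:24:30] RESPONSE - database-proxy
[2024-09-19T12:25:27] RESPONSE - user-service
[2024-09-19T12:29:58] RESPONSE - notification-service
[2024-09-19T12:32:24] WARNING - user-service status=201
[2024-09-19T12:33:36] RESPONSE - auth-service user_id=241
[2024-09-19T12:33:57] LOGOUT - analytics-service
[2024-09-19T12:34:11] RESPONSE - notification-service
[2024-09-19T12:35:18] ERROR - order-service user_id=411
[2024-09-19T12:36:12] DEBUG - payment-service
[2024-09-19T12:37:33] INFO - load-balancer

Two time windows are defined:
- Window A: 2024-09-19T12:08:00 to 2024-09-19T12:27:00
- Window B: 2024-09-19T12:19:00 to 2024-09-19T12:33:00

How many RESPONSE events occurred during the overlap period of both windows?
2

To find overlap events:

1. Window A: 2024-09-19T12:08:00 to 2024-09-19T12:27:00
2. Window B: 2024-09-19T12:19:00 to 2024-09-19T12:33:00
3. Overlap period: 2024-09-19T12:19:00 to 2024-09-19T12:27:00
4. Count RESPONSE events in overlap: 2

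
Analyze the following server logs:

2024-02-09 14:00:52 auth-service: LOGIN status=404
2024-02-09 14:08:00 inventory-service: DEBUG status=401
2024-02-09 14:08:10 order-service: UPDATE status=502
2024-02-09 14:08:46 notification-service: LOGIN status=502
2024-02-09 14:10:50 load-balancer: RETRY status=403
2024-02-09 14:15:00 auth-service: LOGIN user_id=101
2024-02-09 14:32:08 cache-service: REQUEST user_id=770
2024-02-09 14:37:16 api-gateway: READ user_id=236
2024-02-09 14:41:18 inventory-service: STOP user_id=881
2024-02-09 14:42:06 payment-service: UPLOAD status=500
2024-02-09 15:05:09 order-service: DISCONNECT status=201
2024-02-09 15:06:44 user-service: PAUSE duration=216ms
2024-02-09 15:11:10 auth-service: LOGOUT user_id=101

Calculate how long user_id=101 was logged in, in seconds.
3370

To calculate session duration:

1. Find LOGIN event for user_id=101: 2024-02-09 14:15:00
2. Find LOGOUT event for user_id=101: 2024-02-09 15:11:10
3. Session duration: 2024-02-09 15:11:10 - 2024-02-09 14:15:00 = 3370 seconds (56 minutes)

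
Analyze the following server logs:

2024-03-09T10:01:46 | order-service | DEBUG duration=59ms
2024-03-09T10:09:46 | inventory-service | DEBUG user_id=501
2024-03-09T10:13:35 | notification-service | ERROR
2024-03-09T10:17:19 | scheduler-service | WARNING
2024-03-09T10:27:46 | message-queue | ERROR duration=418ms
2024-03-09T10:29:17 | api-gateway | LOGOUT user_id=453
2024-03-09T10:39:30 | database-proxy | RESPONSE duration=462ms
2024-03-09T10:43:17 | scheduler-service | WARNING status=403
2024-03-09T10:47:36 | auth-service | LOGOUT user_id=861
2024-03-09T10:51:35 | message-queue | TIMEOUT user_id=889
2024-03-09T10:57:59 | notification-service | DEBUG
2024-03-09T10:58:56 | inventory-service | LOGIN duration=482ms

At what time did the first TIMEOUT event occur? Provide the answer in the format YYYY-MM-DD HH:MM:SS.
2024-03-09 10:51:35

To find the first event:

1. Filter for all TIMEOUT events
2. Sort by timestamp
3. Select the first one
4. Timestamp: 2024-03-09 10:51:35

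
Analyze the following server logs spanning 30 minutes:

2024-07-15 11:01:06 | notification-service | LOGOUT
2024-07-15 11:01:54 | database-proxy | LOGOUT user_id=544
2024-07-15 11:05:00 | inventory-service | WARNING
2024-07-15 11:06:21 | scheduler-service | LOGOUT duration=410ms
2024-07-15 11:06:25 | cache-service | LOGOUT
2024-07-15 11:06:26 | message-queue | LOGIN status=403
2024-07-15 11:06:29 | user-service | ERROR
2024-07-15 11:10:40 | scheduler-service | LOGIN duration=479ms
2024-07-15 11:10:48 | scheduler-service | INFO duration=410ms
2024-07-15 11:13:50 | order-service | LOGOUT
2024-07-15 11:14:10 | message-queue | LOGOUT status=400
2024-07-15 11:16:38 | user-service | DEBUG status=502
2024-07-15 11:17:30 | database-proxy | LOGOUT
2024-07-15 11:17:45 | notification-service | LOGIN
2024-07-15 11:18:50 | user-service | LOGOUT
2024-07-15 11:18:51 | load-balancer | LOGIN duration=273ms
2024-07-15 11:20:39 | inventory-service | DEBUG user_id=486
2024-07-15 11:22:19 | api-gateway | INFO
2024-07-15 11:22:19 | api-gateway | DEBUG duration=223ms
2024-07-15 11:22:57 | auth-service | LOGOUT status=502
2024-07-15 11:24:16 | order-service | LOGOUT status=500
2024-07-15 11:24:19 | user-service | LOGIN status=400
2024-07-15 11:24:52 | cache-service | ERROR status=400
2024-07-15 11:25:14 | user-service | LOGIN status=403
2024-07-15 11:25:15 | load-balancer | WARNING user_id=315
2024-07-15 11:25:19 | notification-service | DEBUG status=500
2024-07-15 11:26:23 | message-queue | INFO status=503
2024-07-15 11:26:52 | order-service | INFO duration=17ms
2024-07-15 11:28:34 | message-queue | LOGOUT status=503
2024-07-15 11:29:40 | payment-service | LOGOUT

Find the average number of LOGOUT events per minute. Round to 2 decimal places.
0.4

To calculate the rate:

1. Count total LOGOUT events: 12
2. Total time period: 30 minutes
3. Rate = 12 / 30 = 0.4 events per minute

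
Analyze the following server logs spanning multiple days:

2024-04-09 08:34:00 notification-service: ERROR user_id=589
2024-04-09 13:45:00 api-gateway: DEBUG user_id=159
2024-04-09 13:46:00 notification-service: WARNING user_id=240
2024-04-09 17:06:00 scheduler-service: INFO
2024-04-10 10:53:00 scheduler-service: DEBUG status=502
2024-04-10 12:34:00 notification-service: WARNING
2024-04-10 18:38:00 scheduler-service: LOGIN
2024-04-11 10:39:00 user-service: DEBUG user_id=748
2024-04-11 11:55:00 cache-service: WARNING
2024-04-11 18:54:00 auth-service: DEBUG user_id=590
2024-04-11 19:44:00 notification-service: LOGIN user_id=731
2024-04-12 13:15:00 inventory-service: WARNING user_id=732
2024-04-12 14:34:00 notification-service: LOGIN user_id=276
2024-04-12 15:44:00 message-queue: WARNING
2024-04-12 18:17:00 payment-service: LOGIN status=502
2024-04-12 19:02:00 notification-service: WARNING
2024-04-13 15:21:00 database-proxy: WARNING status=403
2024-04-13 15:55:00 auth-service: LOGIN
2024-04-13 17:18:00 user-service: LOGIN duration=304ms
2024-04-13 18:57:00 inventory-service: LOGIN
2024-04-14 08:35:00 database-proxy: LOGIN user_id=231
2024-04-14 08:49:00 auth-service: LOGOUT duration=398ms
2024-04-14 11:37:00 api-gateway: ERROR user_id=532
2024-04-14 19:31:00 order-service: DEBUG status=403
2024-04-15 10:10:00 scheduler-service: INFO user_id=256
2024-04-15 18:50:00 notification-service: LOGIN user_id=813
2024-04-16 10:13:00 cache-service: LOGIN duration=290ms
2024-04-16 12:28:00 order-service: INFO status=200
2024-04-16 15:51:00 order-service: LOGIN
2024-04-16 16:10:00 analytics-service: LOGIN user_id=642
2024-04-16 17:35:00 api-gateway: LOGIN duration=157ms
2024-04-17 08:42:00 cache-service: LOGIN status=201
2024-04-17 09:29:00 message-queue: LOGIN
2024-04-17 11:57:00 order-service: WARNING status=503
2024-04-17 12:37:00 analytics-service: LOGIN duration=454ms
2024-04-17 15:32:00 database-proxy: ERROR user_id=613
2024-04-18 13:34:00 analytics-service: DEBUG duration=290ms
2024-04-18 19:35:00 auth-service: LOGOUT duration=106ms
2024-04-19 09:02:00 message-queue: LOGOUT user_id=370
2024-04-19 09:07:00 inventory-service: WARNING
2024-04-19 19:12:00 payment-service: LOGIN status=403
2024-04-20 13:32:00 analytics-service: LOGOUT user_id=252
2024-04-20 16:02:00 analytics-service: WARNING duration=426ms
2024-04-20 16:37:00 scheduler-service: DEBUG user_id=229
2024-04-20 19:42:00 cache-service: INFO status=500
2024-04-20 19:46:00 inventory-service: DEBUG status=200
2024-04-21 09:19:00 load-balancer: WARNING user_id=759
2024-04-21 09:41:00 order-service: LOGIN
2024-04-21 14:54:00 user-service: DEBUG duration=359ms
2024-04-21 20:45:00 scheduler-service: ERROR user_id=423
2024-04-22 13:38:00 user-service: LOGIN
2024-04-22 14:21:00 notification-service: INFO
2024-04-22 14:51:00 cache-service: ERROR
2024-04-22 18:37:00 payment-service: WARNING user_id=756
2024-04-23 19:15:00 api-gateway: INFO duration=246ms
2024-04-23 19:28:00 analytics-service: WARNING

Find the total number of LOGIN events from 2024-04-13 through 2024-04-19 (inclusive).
13

To filter by date range:

1. Date range: 2024-04-13 through 2024-04-19, both dates inclusive
2. Filter for LOGIN events whose date falls in this range
3. Count matching events: 13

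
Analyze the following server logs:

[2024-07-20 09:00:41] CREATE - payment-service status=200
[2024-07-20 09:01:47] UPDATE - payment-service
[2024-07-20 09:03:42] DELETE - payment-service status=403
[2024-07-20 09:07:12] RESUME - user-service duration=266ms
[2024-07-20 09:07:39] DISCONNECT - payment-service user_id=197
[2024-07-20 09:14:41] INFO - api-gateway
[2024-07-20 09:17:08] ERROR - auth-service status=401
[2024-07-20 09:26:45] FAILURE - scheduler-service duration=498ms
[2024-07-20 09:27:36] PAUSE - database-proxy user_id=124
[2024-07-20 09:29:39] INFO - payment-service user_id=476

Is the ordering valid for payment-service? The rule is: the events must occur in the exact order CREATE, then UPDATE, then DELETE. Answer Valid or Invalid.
Valid

To validate ordering:

1. Required order: CREATE → UPDATE → DELETE
2. Rule: the events must occur in the exact order CREATE, then UPDATE, then DELETE
3. Check actual order of events for payment-service
4. Result: Valid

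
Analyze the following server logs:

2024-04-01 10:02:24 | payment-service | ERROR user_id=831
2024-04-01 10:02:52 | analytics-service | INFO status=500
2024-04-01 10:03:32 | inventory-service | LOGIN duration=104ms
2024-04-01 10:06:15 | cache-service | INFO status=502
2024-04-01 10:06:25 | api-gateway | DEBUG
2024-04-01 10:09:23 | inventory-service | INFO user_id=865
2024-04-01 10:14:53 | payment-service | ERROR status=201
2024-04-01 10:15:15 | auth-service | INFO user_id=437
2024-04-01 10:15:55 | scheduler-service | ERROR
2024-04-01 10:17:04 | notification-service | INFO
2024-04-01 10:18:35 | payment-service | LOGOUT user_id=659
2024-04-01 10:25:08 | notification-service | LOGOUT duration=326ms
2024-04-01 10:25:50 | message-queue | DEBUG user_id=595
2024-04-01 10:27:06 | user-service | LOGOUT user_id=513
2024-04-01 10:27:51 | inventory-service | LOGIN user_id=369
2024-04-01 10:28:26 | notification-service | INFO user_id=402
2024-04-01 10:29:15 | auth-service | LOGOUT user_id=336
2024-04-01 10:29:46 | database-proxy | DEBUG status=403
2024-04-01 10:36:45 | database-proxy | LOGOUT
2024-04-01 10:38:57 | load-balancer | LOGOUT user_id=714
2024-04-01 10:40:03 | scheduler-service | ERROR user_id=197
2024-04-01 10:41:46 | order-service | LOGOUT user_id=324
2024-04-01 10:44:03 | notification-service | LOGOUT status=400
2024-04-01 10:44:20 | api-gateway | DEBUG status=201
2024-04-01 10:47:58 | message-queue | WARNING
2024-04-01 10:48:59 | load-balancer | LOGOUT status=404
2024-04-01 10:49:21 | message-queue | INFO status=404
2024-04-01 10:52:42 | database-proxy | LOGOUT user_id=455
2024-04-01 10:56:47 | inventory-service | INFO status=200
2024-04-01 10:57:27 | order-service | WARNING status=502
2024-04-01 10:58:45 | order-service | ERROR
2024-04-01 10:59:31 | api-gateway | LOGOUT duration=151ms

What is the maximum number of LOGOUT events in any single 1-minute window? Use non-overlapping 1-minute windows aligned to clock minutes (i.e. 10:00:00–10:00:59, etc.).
1

To find the burst window:

1. Divide the log period into non-overlapping 1-minute windows starting at 10:00
2. Count LOGOUT events in each window
3. Find the window with maximum count
4. Maximum events in a window: 1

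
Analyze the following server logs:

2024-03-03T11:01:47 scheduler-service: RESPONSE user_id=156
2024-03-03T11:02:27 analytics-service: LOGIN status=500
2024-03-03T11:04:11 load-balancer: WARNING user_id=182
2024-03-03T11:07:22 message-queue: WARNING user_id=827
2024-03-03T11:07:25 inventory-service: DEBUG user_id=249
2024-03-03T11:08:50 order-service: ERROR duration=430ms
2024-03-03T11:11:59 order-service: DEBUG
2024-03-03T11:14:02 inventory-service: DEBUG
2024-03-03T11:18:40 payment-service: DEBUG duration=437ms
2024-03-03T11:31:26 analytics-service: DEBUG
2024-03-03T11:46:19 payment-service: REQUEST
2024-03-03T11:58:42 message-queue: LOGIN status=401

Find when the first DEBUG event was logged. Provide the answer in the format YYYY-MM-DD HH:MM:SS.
2024-03-03 11:07:25

To find the first event:

1. Filter for all DEBUG events
2. Sort by timestamp
3. Select the first one
4. Timestamp: 2024-03-03 11:07:25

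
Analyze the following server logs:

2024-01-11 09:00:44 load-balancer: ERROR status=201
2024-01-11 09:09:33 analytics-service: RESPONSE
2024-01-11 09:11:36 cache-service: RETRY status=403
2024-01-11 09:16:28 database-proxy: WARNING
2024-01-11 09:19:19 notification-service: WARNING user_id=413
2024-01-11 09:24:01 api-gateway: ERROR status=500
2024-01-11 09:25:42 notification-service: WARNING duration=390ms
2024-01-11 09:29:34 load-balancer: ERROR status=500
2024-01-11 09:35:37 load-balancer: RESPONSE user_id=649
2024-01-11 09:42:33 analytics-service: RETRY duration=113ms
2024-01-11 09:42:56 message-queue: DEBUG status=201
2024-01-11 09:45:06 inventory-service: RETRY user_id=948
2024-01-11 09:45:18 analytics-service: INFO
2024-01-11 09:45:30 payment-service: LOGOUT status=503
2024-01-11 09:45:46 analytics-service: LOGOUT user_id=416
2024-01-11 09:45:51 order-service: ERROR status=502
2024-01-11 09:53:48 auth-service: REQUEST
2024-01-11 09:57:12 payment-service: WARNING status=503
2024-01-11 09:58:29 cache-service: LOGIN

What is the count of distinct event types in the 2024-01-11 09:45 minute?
4

To count unique event types:

1. Filter events in the minute starting at 2024-01-11 09:45
2. Extract event types from matching entries
3. Count unique types: 4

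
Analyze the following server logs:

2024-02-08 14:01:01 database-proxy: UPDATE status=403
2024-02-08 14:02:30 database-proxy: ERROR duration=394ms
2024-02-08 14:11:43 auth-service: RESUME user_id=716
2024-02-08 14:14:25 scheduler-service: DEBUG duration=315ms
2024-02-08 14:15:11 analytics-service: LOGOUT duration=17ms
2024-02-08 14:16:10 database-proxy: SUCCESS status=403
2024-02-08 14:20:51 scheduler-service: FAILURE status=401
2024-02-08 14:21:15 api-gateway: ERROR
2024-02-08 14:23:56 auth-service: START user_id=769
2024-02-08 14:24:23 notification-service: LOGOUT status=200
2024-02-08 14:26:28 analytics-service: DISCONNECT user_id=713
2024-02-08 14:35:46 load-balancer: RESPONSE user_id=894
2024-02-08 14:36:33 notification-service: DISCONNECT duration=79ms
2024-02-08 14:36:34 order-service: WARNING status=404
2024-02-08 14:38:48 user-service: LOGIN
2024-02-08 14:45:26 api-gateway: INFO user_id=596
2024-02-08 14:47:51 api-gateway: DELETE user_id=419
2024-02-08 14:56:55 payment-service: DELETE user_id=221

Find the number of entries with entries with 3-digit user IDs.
7

To find matching entries:

1. Pattern to match: entries with 3-digit user IDs
2. Scan each log entry for the pattern
3. Count matches: 7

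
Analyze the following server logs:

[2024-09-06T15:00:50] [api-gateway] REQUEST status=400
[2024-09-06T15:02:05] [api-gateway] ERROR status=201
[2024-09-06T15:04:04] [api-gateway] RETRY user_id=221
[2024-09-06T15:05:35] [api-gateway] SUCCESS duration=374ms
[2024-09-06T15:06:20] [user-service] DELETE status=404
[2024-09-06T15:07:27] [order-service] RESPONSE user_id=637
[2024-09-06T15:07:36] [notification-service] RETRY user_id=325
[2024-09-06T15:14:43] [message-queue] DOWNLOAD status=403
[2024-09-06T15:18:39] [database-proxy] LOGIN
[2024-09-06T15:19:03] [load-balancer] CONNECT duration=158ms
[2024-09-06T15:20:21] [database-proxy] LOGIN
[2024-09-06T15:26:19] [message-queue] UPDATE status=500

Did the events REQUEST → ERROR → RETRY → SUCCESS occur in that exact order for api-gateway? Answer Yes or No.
Yes

To verify sequence order:

1. Find all events in sequence REQUEST → ERROR → RETRY → SUCCESS for api-gateway
2. Extract their timestamps
3. Check if timestamps are in ascending order
4. Result: Yes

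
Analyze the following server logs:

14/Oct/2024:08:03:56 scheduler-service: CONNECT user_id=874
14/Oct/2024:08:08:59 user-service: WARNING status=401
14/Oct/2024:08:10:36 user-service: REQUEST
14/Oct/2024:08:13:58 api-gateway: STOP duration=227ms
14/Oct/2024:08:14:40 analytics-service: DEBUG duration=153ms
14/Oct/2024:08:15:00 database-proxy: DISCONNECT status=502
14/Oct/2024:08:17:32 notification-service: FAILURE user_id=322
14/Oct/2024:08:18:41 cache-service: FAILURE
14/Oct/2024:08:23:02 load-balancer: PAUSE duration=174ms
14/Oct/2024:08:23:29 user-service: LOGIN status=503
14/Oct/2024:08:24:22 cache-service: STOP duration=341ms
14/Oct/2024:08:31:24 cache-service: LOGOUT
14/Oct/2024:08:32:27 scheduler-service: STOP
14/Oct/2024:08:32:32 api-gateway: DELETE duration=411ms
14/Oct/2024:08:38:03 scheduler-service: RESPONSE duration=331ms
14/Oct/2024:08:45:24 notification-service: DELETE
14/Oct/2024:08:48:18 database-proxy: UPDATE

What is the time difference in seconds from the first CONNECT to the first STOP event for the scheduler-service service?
1711

To find the time between events:

1. Locate the first CONNECT event for scheduler-service: 14/Oct/2024:08:03:56
2. Locate the first STOP event for scheduler-service: 14/Oct/2024:08:32:27
3. Calculate the difference: 14/Oct/2024:08:32:27 - 14/Oct/2024:08:03:56 = 1711 seconds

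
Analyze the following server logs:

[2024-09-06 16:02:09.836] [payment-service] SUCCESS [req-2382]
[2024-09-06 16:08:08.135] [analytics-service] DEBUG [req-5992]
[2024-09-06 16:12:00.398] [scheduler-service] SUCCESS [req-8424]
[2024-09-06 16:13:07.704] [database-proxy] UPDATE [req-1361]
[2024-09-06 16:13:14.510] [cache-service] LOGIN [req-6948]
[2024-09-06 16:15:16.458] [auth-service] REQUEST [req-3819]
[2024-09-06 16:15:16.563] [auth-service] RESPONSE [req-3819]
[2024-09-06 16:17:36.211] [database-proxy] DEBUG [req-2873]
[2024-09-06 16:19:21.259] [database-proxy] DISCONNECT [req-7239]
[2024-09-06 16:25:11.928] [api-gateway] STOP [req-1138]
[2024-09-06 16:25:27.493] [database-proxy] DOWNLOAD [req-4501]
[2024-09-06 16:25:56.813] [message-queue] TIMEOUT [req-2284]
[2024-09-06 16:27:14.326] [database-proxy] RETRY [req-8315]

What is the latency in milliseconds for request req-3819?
105

To calculate latency:

1. Find REQUEST with id req-3819: 2024-09-06 16:15:16.458
2. Find RESPONSE with id req-3819: 2024-09-06 16:15:16.563
3. Latency: 2024-09-06 16:15:16.563 - 2024-09-06 16:15:16.458 = 105ms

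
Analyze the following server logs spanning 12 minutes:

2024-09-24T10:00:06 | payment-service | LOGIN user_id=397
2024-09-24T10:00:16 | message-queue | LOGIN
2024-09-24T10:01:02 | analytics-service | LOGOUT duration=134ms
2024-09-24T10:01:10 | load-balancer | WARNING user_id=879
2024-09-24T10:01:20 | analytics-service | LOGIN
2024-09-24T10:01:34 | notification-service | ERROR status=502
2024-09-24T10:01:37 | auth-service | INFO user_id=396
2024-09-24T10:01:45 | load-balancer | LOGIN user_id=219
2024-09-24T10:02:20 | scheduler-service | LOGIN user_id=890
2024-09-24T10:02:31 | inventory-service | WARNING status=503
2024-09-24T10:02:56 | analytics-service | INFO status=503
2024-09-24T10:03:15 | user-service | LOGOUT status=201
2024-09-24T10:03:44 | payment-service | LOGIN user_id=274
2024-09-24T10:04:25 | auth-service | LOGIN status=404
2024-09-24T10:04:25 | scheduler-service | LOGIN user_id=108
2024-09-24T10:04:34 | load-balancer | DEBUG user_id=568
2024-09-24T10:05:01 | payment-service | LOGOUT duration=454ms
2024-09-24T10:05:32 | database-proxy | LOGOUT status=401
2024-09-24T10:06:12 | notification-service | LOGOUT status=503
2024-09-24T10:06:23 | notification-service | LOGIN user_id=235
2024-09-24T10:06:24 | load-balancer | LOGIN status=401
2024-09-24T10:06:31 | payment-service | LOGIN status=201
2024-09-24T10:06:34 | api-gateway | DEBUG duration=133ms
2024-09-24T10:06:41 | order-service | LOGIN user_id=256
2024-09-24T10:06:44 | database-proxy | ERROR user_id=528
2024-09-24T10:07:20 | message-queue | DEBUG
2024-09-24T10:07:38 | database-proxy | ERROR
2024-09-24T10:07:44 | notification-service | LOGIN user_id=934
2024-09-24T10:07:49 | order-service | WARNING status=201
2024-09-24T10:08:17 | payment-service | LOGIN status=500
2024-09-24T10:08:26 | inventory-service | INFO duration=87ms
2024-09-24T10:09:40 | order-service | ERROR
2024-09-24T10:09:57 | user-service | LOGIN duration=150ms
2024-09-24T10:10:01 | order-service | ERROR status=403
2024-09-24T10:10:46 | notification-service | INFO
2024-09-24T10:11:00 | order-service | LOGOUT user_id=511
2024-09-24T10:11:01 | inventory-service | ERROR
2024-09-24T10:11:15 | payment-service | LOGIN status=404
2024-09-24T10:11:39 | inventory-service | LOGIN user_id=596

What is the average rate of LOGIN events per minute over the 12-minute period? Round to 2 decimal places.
1.42

To calculate the rate:

1. Count total LOGIN events: 17
2. Total time period: 12 minutes
3. Rate = 17 / 12 = 1.42 events per minute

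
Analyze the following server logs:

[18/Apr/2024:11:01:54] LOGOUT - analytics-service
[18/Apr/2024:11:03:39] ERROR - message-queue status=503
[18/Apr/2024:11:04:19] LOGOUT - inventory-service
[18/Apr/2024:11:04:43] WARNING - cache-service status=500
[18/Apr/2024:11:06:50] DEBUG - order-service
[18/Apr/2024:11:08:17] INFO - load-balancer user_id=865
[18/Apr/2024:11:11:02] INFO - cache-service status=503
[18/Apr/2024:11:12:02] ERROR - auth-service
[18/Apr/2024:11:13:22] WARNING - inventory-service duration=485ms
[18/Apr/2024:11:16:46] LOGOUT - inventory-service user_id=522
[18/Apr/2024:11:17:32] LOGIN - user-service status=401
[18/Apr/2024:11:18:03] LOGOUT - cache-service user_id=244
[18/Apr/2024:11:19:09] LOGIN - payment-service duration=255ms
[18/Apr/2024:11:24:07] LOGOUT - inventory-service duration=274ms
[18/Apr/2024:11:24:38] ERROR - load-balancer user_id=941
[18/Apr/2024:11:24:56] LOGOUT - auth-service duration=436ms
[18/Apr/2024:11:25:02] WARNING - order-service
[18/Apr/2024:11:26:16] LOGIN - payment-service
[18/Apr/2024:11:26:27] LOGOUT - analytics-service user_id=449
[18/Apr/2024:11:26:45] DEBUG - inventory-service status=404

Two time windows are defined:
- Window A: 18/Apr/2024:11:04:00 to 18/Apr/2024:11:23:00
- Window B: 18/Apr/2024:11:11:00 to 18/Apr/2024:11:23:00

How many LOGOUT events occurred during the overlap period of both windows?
2

To find overlap events:

1. Window A: 18/Apr/2024:11:04:00 to 18/Apr/2024:11:23:00
2. Window B: 18/Apr/2024:11:11:00 to 18/Apr/2024:11:23:00
3. Overlap period: 18/Apr/2024:11:11:00 to 18/Apr/2024:11:23:00
4. Count LOGOUT events in overlap: 2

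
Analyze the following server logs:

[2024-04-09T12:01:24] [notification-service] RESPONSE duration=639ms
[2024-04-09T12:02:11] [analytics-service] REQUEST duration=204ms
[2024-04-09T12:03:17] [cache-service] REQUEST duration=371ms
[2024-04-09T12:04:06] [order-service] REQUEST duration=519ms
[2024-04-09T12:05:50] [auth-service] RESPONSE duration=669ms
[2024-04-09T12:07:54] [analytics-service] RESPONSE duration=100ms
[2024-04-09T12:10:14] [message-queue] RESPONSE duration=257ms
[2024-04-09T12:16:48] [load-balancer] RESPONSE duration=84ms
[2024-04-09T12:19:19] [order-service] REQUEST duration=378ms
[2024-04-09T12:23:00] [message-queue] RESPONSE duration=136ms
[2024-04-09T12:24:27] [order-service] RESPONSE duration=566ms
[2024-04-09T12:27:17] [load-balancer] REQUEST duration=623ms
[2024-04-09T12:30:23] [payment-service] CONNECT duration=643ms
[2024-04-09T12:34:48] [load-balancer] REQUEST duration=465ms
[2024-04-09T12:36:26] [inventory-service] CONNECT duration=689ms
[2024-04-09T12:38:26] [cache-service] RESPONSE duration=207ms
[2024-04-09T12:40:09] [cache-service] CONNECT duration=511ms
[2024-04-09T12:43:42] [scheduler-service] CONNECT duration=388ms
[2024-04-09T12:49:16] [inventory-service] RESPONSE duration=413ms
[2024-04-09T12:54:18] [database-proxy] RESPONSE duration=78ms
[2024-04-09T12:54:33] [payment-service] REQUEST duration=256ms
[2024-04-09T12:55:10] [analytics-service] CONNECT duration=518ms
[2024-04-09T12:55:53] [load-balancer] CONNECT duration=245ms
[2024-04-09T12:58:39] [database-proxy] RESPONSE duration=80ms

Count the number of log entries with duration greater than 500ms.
9

To count timeouts:

1. Threshold: 500ms
2. Extract duration from each log entry
3. Count entries where duration > 500
4. Timeout count: 9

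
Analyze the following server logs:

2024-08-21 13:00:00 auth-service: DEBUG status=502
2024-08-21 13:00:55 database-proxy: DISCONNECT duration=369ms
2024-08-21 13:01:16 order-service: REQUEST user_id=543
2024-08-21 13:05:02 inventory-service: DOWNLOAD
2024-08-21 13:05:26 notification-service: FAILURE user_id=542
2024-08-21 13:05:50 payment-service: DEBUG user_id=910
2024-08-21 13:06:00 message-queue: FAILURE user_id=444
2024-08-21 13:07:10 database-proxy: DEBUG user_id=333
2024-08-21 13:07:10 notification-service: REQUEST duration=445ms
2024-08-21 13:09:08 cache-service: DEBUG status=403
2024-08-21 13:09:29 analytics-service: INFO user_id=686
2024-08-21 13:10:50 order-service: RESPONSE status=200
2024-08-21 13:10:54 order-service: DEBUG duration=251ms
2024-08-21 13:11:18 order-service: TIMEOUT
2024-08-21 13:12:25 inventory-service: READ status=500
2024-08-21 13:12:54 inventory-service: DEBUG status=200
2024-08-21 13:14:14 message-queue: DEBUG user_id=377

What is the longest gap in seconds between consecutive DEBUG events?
350

To find the longest gap:

1. Extract all DEBUG events in chronological order
2. Calculate time differences between consecutive events
3. Find the maximum difference
4. Longest gap: 350 seconds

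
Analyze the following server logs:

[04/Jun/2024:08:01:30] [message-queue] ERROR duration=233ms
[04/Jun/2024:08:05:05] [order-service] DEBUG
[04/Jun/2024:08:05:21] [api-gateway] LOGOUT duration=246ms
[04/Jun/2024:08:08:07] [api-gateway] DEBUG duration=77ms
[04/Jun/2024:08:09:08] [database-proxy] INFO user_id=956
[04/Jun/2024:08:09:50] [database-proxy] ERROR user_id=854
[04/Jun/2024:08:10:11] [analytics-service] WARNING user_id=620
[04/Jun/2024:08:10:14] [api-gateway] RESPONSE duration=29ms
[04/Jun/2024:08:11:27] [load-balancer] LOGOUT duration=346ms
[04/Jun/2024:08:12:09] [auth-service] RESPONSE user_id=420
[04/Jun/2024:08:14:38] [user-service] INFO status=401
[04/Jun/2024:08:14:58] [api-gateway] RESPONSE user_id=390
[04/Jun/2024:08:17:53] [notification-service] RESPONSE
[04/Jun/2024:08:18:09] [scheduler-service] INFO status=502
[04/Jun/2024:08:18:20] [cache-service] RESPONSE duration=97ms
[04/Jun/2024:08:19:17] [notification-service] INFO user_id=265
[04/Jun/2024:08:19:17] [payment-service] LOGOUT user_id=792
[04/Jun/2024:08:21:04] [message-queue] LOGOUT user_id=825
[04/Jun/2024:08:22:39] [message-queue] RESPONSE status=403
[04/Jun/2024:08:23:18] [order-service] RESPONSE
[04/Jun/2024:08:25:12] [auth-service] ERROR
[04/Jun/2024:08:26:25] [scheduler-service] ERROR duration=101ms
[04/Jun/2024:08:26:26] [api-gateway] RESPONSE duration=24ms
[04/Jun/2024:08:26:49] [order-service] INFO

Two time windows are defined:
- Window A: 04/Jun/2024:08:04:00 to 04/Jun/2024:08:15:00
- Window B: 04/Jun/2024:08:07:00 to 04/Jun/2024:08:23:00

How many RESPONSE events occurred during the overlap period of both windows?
3

To find overlap events:

1. Window A: 04/Jun/2024:08:04:00 to 04/Jun/2024:08:15:00
2. Window B: 04/Jun/2024:08:07:00 to 04/Jun/2024:08:23:00
3. Overlap period: 04/Jun/2024:08:07:00 to 04/Jun/2024:08:15:00
4. Count RESPONSE events in overlap: 3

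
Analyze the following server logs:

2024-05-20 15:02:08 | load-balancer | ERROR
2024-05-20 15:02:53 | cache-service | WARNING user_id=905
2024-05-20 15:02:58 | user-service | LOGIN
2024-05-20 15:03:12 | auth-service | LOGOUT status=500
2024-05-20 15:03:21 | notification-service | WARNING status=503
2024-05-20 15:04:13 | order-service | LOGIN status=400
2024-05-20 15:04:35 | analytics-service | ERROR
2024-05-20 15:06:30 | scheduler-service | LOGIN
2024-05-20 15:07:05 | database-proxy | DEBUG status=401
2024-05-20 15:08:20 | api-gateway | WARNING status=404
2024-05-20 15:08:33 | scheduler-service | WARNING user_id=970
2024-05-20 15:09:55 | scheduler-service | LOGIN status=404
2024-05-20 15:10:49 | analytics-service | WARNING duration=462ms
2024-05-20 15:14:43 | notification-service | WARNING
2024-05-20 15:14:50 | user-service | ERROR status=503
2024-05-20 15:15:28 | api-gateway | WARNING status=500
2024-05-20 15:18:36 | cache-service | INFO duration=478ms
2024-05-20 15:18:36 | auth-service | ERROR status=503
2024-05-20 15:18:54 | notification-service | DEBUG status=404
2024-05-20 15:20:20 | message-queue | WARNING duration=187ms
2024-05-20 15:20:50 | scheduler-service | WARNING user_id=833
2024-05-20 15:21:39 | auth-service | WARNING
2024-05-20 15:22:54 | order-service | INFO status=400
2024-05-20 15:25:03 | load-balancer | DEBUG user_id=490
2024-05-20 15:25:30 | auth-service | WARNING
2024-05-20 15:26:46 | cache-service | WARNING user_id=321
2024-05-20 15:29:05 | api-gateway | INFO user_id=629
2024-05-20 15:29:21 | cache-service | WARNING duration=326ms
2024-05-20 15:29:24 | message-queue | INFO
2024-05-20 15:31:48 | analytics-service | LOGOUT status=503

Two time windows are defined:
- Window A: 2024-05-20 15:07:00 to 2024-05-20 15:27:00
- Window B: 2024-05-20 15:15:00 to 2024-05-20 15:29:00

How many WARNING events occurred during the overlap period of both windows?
6

To find overlap events:

1. Window A: 2024-05-20 15:07:00 to 2024-05-20 15:27:00
2. Window B: 2024-05-20 15:15:00 to 2024-05-20 15:29:00
3. Overlap period: 2024-05-20 15:15:00 to 2024-05-20 15:27:00
4. Count WARNING events in overlap: 6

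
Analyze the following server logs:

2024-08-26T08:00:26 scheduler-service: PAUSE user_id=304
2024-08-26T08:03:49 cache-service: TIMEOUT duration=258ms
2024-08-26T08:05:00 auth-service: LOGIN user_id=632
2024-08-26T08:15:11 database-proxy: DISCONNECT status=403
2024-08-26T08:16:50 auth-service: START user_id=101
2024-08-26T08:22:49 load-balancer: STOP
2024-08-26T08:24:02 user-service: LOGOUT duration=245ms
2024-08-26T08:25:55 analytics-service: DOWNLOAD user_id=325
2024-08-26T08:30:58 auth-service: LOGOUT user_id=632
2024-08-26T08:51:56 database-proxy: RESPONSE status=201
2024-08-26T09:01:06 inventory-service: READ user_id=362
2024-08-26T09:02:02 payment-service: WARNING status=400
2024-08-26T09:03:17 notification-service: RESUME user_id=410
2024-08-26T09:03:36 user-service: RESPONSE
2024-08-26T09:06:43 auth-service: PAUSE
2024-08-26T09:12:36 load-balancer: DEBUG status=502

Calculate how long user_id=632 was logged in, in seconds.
1558

To calculate session duration:

1. Find LOGIN event for user_id=632: 2024-08-26T08:05:00
2. Find LOGOUT event for user_id=632: 2024-08-26T08:30:58
3. Session duration: 2024-08-26T08:30:58 - 2024-08-26T08:05:00 = 1558 seconds (25 minutes)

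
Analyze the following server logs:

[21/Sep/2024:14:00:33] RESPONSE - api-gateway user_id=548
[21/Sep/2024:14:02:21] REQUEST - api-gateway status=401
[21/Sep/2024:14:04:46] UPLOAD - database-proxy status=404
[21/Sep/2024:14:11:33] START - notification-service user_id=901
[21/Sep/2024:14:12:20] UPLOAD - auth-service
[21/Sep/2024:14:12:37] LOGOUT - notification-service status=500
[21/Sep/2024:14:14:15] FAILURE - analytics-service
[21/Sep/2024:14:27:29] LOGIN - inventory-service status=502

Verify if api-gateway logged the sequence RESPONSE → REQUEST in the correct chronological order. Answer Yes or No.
Yes

To verify sequence order:

1. Find all events in sequence RESPONSE → REQUEST for api-gateway
2. Extract their timestamps
3. Check if timestamps are in ascending order
4. Result: Yes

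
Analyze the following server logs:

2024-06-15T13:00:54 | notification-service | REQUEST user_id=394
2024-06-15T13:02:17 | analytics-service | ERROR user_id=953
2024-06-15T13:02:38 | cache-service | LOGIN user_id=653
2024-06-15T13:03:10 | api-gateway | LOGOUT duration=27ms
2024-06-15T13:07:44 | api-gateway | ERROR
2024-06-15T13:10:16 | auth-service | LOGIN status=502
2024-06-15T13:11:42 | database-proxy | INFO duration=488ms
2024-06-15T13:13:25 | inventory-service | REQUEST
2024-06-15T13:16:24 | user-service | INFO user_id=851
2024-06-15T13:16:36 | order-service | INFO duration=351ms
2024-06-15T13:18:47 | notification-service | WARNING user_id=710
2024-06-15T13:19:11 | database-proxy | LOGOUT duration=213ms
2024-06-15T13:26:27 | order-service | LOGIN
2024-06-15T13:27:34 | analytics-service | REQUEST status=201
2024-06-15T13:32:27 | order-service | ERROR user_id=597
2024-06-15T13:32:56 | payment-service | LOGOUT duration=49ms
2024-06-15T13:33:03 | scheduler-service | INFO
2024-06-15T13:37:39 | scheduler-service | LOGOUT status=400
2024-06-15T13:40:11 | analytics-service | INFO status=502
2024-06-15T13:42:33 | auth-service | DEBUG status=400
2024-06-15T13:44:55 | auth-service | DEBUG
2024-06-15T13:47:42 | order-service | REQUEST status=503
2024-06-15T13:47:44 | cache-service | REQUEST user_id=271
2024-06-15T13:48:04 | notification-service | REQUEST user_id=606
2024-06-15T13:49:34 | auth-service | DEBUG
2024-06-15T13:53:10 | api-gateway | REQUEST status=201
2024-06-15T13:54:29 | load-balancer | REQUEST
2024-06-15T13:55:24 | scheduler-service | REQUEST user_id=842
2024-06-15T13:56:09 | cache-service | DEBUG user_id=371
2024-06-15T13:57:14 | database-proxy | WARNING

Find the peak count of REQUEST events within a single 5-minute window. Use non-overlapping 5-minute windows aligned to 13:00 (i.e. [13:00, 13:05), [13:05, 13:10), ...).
3

To find the burst window:

1. Divide the log period into non-overlapping 5-minute windows starting at 13:00
2. Count REQUEST events in each window
3. Find the window with maximum count
4. Maximum events in a window: 3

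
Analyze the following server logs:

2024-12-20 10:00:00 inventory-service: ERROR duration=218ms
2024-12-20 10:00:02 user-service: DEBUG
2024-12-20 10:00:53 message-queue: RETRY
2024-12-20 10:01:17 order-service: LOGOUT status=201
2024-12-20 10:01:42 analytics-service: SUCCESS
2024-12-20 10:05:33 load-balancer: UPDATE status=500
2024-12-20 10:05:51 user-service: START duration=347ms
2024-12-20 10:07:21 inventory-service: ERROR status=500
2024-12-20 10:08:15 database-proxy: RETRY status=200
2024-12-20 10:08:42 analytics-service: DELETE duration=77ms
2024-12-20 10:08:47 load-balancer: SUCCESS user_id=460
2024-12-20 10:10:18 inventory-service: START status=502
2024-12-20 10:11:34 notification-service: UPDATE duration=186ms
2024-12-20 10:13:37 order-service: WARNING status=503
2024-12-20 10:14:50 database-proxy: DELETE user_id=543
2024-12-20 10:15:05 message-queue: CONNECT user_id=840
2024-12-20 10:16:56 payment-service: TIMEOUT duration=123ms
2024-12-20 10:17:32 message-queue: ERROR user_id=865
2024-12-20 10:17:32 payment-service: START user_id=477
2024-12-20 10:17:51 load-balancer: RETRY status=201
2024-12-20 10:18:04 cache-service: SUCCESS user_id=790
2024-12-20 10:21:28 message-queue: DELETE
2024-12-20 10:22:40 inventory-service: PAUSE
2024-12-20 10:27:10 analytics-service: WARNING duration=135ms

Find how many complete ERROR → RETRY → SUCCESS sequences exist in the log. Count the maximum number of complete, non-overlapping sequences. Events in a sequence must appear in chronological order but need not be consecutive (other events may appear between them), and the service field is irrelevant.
3

To count sequences:

1. Look for pattern: ERROR → RETRY → SUCCESS
2. Greedily scan the log in chronological order, matching each sequence element in turn (ignoring service)
3. Each time the full pattern completes, increment the count and restart matching from the next event
4. Complete non-overlapping sequences found: 3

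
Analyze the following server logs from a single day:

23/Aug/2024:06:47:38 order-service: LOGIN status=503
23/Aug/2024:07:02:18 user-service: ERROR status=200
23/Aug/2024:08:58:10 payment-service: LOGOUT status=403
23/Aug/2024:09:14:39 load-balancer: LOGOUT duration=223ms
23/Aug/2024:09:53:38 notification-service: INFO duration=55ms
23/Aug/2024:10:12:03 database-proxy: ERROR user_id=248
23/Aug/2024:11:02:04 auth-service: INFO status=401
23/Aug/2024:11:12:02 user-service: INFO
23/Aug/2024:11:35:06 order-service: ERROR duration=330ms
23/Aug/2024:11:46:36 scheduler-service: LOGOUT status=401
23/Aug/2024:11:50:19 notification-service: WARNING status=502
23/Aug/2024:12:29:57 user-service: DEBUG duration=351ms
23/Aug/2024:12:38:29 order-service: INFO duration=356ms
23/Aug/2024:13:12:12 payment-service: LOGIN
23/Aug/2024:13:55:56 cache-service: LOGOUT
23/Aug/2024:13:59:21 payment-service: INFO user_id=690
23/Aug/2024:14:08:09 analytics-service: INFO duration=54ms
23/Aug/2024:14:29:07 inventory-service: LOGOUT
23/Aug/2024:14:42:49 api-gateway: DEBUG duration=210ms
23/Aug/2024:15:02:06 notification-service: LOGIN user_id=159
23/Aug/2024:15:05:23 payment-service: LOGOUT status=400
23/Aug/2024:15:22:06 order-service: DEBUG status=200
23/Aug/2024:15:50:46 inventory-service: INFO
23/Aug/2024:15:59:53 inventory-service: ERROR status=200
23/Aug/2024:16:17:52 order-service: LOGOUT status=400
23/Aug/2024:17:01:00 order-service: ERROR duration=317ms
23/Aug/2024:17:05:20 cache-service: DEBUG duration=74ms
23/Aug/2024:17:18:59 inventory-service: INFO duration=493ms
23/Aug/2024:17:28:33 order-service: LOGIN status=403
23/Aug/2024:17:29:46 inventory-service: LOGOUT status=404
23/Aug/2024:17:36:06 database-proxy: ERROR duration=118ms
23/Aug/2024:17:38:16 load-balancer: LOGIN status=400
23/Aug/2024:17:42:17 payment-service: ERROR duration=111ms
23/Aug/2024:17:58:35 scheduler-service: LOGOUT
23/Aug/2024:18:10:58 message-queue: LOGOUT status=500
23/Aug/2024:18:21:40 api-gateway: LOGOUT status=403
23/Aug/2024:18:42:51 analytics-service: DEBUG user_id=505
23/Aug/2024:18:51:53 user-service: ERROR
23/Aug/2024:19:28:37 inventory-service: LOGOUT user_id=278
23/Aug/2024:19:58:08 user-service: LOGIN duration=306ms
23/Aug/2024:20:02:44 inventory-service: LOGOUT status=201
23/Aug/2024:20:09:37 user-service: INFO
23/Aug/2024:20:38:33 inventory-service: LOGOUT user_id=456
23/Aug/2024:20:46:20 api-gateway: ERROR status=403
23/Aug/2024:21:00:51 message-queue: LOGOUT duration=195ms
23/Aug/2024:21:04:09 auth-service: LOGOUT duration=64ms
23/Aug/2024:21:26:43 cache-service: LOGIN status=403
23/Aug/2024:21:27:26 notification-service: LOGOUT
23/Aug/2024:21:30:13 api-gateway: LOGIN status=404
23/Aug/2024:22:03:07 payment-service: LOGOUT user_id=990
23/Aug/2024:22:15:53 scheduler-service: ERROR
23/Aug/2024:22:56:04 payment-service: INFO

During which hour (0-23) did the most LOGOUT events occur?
21

To find the peak hour:

1. Group all LOGOUT events by hour
2. Count events in each hour
3. Find hour with maximum count
4. Peak hour: 21 (with 3 events)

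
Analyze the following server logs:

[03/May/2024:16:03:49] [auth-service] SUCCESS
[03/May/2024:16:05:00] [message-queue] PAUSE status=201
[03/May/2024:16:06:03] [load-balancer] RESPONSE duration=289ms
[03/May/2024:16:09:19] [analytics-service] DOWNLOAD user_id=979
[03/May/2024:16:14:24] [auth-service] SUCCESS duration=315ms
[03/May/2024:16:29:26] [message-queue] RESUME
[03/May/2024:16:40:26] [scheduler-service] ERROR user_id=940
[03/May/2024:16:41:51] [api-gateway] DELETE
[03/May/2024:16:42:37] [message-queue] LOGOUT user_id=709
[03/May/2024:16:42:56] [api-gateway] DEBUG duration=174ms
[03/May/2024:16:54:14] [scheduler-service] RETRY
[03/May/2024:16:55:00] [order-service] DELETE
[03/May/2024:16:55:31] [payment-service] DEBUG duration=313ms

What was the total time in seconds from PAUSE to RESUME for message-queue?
1466

To calculate state duration:

1. Find PAUSE event for message-queue: 03/May/2024:16:05:00
2. Find RESUME event for message-queue: 03/May/2024:16:29:26
3. Calculate duration: 03/May/2024:16:29:26 - 03/May/2024:16:05:00 = 1466 seconds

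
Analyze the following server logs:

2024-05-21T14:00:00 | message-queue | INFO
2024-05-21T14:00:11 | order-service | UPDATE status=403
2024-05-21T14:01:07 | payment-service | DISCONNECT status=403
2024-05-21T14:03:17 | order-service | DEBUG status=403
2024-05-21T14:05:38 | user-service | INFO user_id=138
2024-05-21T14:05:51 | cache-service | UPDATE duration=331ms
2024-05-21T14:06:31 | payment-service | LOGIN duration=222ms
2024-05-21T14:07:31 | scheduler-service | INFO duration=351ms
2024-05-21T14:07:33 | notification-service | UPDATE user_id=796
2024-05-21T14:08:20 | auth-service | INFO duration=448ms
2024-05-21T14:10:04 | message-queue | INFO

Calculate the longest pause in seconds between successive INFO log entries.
338

To find the longest gap:

1. Extract all INFO events in chronological order
2. Calculate time differences between consecutive events
3. Find the maximum difference
4. Longest gap: 338 seconds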